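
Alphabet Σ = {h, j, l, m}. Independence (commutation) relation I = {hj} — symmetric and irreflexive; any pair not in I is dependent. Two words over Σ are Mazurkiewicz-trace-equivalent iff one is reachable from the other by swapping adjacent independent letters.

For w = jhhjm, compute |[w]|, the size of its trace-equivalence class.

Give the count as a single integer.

6

piece 0:j — minimal
piece 1:h — minimal
piece 2:h rests on {1:h}
piece 3:j rests on {0:j}
piece 4:m rests on {2:h, 3:j}
minimal pieces: {0:j, 1:h}
ways to finish when only these pieces remain (= sum over removing one remaining piece with nothing left below it):
  1 left: {4}→1
  2 left: {2,4}→1  {3,4}→1
  3 left: {0,3,4}→1  {1,2,4}→1  {2,3,4}→2
  placing 0:j first → 3 extensions
  placing 1:h first → 3 extensions
total linear extensions = 6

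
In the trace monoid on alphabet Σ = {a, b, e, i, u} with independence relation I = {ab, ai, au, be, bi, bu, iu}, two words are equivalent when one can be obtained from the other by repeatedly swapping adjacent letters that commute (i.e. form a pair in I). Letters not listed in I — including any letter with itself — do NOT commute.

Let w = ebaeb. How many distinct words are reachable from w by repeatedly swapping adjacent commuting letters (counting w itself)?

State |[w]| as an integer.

#0=e has no predecessor
#1=b has no predecessor
#2=a depends on [0:e]
#3=e depends on [2:a]
#4=b depends on [1:b]
sources: [0:e, 1:b]
N(rest) = Σ N(rest − s) over sources s of rest; N(one piece) = 1:
  size 1 → [3]=1  [4]=1
  size 2 → [1,4]=1  [2,3]=1  [3,4]=2
  size 3 → [0,2,3]=1  [1,3,4]=3  [2,3,4]=3
  first=0(e) contributes 6
  first=1(b) contributes 4
|[w]| = 10

10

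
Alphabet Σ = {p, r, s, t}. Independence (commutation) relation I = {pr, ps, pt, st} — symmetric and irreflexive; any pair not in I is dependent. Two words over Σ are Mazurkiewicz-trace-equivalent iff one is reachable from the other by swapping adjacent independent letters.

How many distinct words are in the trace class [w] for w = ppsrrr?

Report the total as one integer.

15

piece 0:p — minimal
piece 1:p rests on {0:p}
piece 2:s — minimal
piece 3:r rests on {2:s}
piece 4:r rests on {3:r}
piece 5:r rests on {4:r}
minimal pieces: {0:p, 2:s}
ways to finish when only these pieces remain (= sum over removing one remaining piece with nothing left below it):
  1 left: {1}→1  {5}→1
  2 left: {0,1}→1  {1,5}→2  {4,5}→1
  3 left: {0,1,5}→3  {1,4,5}→3  {3,4,5}→1
  4 left: {0,1,4,5}→6  {1,3,4,5}→4  {2,3,4,5}→1
  placing 0:p first → 5 extensions
  placing 2:s first → 10 extensions
total linear extensions = 15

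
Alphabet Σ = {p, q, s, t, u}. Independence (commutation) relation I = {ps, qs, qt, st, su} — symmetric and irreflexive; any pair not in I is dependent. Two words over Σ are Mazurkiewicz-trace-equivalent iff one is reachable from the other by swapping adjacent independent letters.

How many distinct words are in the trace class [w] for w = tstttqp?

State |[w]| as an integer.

piece 0:t — minimal
piece 1:s — minimal
piece 2:t rests on {0:t}
piece 3:t rests on {2:t}
piece 4:t rests on {3:t}
piece 5:q — minimal
piece 6:p rests on {4:t, 5:q}
minimal pieces: {0:t, 1:s, 5:q}
ways to finish when only these pieces remain (= sum over removing one remaining piece with nothing left below it):
  1 left: {1}→1  {6}→1
  2 left: {1,6}→2  {4,6}→1  {5,6}→1
  3 left: {1,4,6}→3  {1,5,6}→3  {3,4,6}→1  {4,5,6}→2
  4 left: {1,3,4,6}→4  {1,4,5,6}→8  {2,3,4,6}→1  {3,4,5,6}→3
  5 left: {0,2,3,4,6}→1  {1,2,3,4,6}→5  {1,3,4,5,6}→15  {2,3,4,5,6}→4
  placing 0:t first → 24 extensions
  placing 1:s first → 5 extensions
  placing 5:q first → 6 extensions
total linear extensions = 35

35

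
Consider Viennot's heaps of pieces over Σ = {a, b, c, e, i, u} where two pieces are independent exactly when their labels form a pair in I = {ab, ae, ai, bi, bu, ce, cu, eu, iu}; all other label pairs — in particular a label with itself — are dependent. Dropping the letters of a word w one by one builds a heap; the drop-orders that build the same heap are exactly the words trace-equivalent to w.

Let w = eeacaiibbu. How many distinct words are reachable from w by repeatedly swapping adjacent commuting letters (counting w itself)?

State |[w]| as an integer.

#0=e has no predecessor
#1=e depends on [0:e]
#2=a has no predecessor
#3=c depends on [2:a]
#4=a depends on [3:c]
#5=i depends on [1:e, 3:c]
#6=i depends on [5:i]
#7=b depends on [1:e, 3:c]
#8=b depends on [7:b]
#9=u depends on [4:a]
sources: [0:e, 2:a]
N(rest) = Σ N(rest − s) over sources s of rest; N(one piece) = 1:
  size 1 → [6]=1  [8]=1  [9]=1
  size 2 → [4,9]=1  [5,6]=1  [6,8]=2  [6,9]=2  [7,8]=1  [8,9]=2
  size 3 → [4,6,9]=3  [4,8,9]=3  [5,6,8]=3  [5,6,9]=3  [6,7,8]=3  [6,8,9]=6  [7,8,9]=3
  size 4 → [4,5,6,9]=6  [4,6,8,9]=12  [4,7,8,9]=6  [5,6,7,8]=6  [5,6,8,9]=12  [6,7,8,9]=12
  size 5 → [1,5,6,7,8]=6  [4,5,6,8,9]=30  [4,6,7,8,9]=30  [5,6,7,8,9]=30
  size 6 → [0,1,5,6,7,8]=6  [1,5,6,7,8,9]=36  [4,5,6,7,8,9]=90
  size 7 → [0,1,5,6,7,8,9]=42  [1,4,5,6,7,8,9]=126  [3,4,5,6,7,8,9]=90
  size 8 → [0,1,4,5,6,7,8,9]=168  [1,3,4,5,6,7,8,9]=216  [2,3,4,5,6,7,8,9]=90
  first=0(e) contributes 306
  first=2(a) contributes 384
|[w]| = 690

690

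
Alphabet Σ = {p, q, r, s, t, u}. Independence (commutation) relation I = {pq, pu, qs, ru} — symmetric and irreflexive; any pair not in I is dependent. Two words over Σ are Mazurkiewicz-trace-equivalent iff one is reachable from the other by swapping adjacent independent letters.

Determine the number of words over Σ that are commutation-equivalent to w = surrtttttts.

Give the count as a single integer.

3

0(s) covers ∅
1(u) covers 0:s
2(r) covers 0:s
3(r) covers 2:r
4(t) covers 1:u, 3:r
5(t) covers 4:t
6(t) covers 5:t
7(t) covers 6:t
8(t) covers 7:t
9(t) covers 8:t
10(s) covers 9:t
floor of heap: 0:s
completions by unplaced set U, small U first (add the entries for U minus each lowest piece of U):
  |U|=1: {10}:1
  |U|=2: {9,10}:1
  |U|=3: {8,9,10}:1
  |U|=4: {7,8,9,10}:1
  |U|=5: {6,7,8,9,10}:1
  |U|=6: {5,6,7,8,9,10}:1
  |U|=7: {4,5,6,7,8,9,10}:1
  |U|=8: {1,4,5,6,7,8,9,10}:1  {3,4,5,6,7,8,9,10}:1
  |U|=9: {1,3,4,5,6,7,8,9,10}:2  {2,3,4,5,6,7,8,9,10}:1
  start at 0(s): 3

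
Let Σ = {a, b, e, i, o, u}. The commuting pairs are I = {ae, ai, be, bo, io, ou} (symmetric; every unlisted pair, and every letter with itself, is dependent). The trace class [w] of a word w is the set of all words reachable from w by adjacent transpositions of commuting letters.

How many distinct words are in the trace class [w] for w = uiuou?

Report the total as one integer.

#0=u has no predecessor
#1=i depends on [0:u]
#2=u depends on [1:i]
#3=o has no predecessor
#4=u depends on [2:u]
sources: [0:u, 3:o]
N(rest) = Σ N(rest − s) over sources s of rest; N(one piece) = 1:
  size 1 → [3]=1  [4]=1
  size 2 → [2,4]=1  [3,4]=2
  size 3 → [1,2,4]=1  [2,3,4]=3
  first=0(u) contributes 4
  first=3(o) contributes 1
|[w]| = 5

5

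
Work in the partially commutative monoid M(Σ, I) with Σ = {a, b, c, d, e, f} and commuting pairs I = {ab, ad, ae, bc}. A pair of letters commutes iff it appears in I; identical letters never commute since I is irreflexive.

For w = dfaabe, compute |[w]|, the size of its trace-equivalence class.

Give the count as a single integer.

6

0(d) covers ∅
1(f) covers 0:d
2(a) covers 1:f
3(a) covers 2:a
4(b) covers 1:f
5(e) covers 4:b
floor of heap: 0:d
completions by unplaced set U, small U first (add the entries for U minus each lowest piece of U):
  |U|=1: {3}:1  {5}:1
  |U|=2: {2,3}:1  {3,5}:2  {4,5}:1
  |U|=3: {2,3,5}:3  {3,4,5}:3
  |U|=4: {2,3,4,5}:6
  start at 0(d): 6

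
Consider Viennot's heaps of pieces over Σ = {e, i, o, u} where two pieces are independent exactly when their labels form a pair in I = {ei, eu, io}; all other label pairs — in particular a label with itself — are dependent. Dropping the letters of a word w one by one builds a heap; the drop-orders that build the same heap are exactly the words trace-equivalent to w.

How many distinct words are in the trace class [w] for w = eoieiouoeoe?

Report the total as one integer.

#0=e has no predecessor
#1=o depends on [0:e]
#2=i has no predecessor
#3=e depends on [1:o]
#4=i depends on [2:i]
#5=o depends on [3:e]
#6=u depends on [4:i, 5:o]
#7=o depends on [6:u]
#8=e depends on [7:o]
#9=o depends on [8:e]
#10=e depends on [9:o]
sources: [0:e, 2:i]
N(rest) = Σ N(rest − s) over sources s of rest; N(one piece) = 1:
  size 1 → [10]=1
  size 2 → [9,10]=1
  size 3 → [8,9,10]=1
  size 4 → [7,8,9,10]=1
  size 5 → [6,7,8,9,10]=1
  size 6 → [4,6,7,8,9,10]=1  [5,6,7,8,9,10]=1
  size 7 → [2,4,6,7,8,9,10]=1  [3,5,6,7,8,9,10]=1  [4,5,6,7,8,9,10]=2
  size 8 → [1,3,5,6,7,8,9,10]=1  [2,4,5,6,7,8,9,10]=3  [3,4,5,6,7,8,9,10]=3
  size 9 → [0,1,3,5,6,7,8,9,10]=1  [1,3,4,5,6,7,8,9,10]=4  [2,3,4,5,6,7,8,9,10]=6
  first=0(e) contributes 10
  first=2(i) contributes 5
|[w]| = 15

15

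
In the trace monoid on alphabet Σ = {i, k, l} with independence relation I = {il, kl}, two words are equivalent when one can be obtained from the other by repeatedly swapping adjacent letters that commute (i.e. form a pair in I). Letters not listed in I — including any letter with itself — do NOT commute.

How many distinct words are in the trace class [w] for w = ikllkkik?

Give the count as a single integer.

28

0(i) covers ∅
1(k) covers 0:i
2(l) covers ∅
3(l) covers 2:l
4(k) covers 1:k
5(k) covers 4:k
6(i) covers 5:k
7(k) covers 6:i
floor of heap: 0:i, 2:l
completions by unplaced set U, small U first (add the entries for U minus each lowest piece of U):
  |U|=1: {3}:1  {7}:1
  |U|=2: {2,3}:1  {3,7}:2  {6,7}:1
  |U|=3: {2,3,7}:3  {3,6,7}:3  {5,6,7}:1
  |U|=4: {2,3,6,7}:6  {3,5,6,7}:4  {4,5,6,7}:1
  |U|=5: {1,4,5,6,7}:1  {2,3,5,6,7}:10  {3,4,5,6,7}:5
  |U|=6: {0,1,4,5,6,7}:1  {1,3,4,5,6,7}:6  {2,3,4,5,6,7}:15
  start at 0(i): 21
  start at 2(l): 7
sum over floor = 28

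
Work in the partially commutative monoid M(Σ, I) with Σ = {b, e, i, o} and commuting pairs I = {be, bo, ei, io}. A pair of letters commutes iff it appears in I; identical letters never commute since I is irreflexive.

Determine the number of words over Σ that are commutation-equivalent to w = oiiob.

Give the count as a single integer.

piece 0:o — minimal
piece 1:i — minimal
piece 2:i rests on {1:i}
piece 3:o rests on {0:o}
piece 4:b rests on {2:i}
minimal pieces: {0:o, 1:i}
ways to finish when only these pieces remain (= sum over removing one remaining piece with nothing left below it):
  1 left: {3}→1  {4}→1
  2 left: {0,3}→1  {2,4}→1  {3,4}→2
  3 left: {0,3,4}→3  {1,2,4}→1  {2,3,4}→3
  placing 0:o first → 4 extensions
  placing 1:i first → 6 extensions
total linear extensions = 10

10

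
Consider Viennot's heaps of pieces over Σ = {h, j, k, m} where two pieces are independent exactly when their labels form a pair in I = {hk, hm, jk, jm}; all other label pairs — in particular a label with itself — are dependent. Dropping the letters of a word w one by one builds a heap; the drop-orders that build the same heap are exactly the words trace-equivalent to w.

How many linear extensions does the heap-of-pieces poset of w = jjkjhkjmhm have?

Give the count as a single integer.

#0=j has no predecessor
#1=j depends on [0:j]
#2=k has no predecessor
#3=j depends on [1:j]
#4=h depends on [3:j]
#5=k depends on [2:k]
#6=j depends on [4:h]
#7=m depends on [5:k]
#8=h depends on [6:j]
#9=m depends on [7:m]
sources: [0:j, 2:k]
N(rest) = Σ N(rest − s) over sources s of rest; N(one piece) = 1:
  size 1 → [8]=1  [9]=1
  size 2 → [6,8]=1  [7,9]=1  [8,9]=2
  size 3 → [4,6,8]=1  [5,7,9]=1  [6,8,9]=3  [7,8,9]=3
  size 4 → [2,5,7,9]=1  [3,4,6,8]=1  [4,6,8,9]=4  [5,7,8,9]=4  [6,7,8,9]=6
  size 5 → [1,3,4,6,8]=1  [2,5,7,8,9]=5  [3,4,6,8,9]=5  [4,6,7,8,9]=10  [5,6,7,8,9]=10
  size 6 → [0,1,3,4,6,8]=1  [1,3,4,6,8,9]=6  [2,5,6,7,8,9]=15  [3,4,6,7,8,9]=15  [4,5,6,7,8,9]=20
  size 7 → [0,1,3,4,6,8,9]=7  [1,3,4,6,7,8,9]=21  [2,4,5,6,7,8,9]=35  [3,4,5,6,7,8,9]=35
  size 8 → [0,1,3,4,6,7,8,9]=28  [1,3,4,5,6,7,8,9]=56  [2,3,4,5,6,7,8,9]=70
  first=0(j) contributes 126
  first=2(k) contributes 84
|[w]| = 210

210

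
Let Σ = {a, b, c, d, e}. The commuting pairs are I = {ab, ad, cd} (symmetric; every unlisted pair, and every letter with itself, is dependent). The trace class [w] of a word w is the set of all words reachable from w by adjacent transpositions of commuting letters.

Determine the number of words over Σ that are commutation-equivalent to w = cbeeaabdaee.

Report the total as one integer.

#0=c has no predecessor
#1=b depends on [0:c]
#2=e depends on [1:b]
#3=e depends on [2:e]
#4=a depends on [3:e]
#5=a depends on [4:a]
#6=b depends on [3:e]
#7=d depends on [6:b]
#8=a depends on [5:a]
#9=e depends on [7:d, 8:a]
#10=e depends on [9:e]
sources: [0:c]
N(rest) = Σ N(rest − s) over sources s of rest; N(one piece) = 1:
  size 1 → [10]=1
  size 2 → [9,10]=1
  size 3 → [7,9,10]=1  [8,9,10]=1
  size 4 → [5,8,9,10]=1  [6,7,9,10]=1  [7,8,9,10]=2
  size 5 → [4,5,8,9,10]=1  [5,7,8,9,10]=3  [6,7,8,9,10]=3
  size 6 → [4,5,7,8,9,10]=4  [5,6,7,8,9,10]=6
  size 7 → [4,5,6,7,8,9,10]=10
  size 8 → [3,4,5,6,7,8,9,10]=10
  size 9 → [2,3,4,5,6,7,8,9,10]=10
  first=0(c) contributes 10

10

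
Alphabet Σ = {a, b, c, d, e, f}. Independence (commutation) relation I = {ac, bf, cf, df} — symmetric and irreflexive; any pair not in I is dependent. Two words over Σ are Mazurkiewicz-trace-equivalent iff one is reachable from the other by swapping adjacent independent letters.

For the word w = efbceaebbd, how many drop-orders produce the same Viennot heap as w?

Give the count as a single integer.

3

0(e) covers ∅
1(f) covers 0:e
2(b) covers 0:e
3(c) covers 2:b
4(e) covers 1:f, 3:c
5(a) covers 4:e
6(e) covers 5:a
7(b) covers 6:e
8(b) covers 7:b
9(d) covers 8:b
floor of heap: 0:e
completions by unplaced set U, small U first (add the entries for U minus each lowest piece of U):
  |U|=1: {9}:1
  |U|=2: {8,9}:1
  |U|=3: {7,8,9}:1
  |U|=4: {6,7,8,9}:1
  |U|=5: {5,6,7,8,9}:1
  |U|=6: {4,5,6,7,8,9}:1
  |U|=7: {1,4,5,6,7,8,9}:1  {3,4,5,6,7,8,9}:1
  |U|=8: {1,3,4,5,6,7,8,9}:2  {2,3,4,5,6,7,8,9}:1
  start at 0(e): 3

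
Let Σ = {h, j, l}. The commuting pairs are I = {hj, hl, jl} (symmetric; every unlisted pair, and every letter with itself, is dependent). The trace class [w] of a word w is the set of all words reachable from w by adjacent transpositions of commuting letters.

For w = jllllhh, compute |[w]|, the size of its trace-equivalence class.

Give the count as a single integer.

#0=j has no predecessor
#1=l has no predecessor
#2=l depends on [1:l]
#3=l depends on [2:l]
#4=l depends on [3:l]
#5=h has no predecessor
#6=h depends on [5:h]
sources: [0:j, 1:l, 5:h]
N(rest) = Σ N(rest − s) over sources s of rest; N(one piece) = 1:
  size 1 → [0]=1  [4]=1  [6]=1
  size 2 → [0,4]=2  [0,6]=2  [3,4]=1  [4,6]=2  [5,6]=1
  size 3 → [0,3,4]=3  [0,4,6]=6  [0,5,6]=3  [2,3,4]=1  [3,4,6]=3  [4,5,6]=3
  size 4 → [0,2,3,4]=4  [0,3,4,6]=12  [0,4,5,6]=12  [1,2,3,4]=1  [2,3,4,6]=4  [3,4,5,6]=6
  size 5 → [0,1,2,3,4]=5  [0,2,3,4,6]=20  [0,3,4,5,6]=30  [1,2,3,4,6]=5  [2,3,4,5,6]=10
  first=0(j) contributes 15
  first=1(l) contributes 60
  first=5(h) contributes 30
|[w]| = 105

105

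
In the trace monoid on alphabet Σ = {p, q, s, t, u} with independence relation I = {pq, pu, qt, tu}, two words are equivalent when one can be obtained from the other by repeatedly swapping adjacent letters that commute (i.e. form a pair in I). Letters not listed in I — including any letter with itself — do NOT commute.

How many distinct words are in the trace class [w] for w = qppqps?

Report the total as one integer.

piece 0:q — minimal
piece 1:p — minimal
piece 2:p rests on {1:p}
piece 3:q rests on {0:q}
piece 4:p rests on {2:p}
piece 5:s rests on {3:q, 4:p}
minimal pieces: {0:q, 1:p}
ways to finish when only these pieces remain (= sum over removing one remaining piece with nothing left below it):
  1 left: {5}→1
  2 left: {3,5}→1  {4,5}→1
  3 left: {0,3,5}→1  {2,4,5}→1  {3,4,5}→2
  4 left: {0,3,4,5}→3  {1,2,4,5}→1  {2,3,4,5}→3
  placing 0:q first → 4 extensions
  placing 1:p first → 6 extensions
total linear extensions = 10

10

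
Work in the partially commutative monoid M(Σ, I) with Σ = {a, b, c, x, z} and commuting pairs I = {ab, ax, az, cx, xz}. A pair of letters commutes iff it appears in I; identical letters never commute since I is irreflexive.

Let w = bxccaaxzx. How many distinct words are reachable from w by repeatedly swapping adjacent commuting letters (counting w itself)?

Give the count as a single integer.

0(b) covers ∅
1(x) covers 0:b
2(c) covers 0:b
3(c) covers 2:c
4(a) covers 3:c
5(a) covers 4:a
6(x) covers 1:x
7(z) covers 3:c
8(x) covers 6:x
floor of heap: 0:b
completions by unplaced set U, small U first (add the entries for U minus each lowest piece of U):
  |U|=1: {5}:1  {7}:1  {8}:1
  |U|=2: {4,5}:1  {5,7}:2  {5,8}:2  {6,8}:1  {7,8}:2
  |U|=3: {1,6,8}:1  {4,5,7}:3  {4,5,8}:3  {5,6,8}:3  {5,7,8}:6  {6,7,8}:3
  |U|=4: {1,5,6,8}:4  {1,6,7,8}:4  {3,4,5,7}:3  {4,5,6,8}:6  {4,5,7,8}:12  {5,6,7,8}:12
  |U|=5: {1,4,5,6,8}:10  {1,5,6,7,8}:20  {2,3,4,5,7}:3  {3,4,5,7,8}:15  {4,5,6,7,8}:30
  |U|=6: {1,4,5,6,7,8}:60  {2,3,4,5,7,8}:18  {3,4,5,6,7,8}:45
  |U|=7: {1,3,4,5,6,7,8}:105  {2,3,4,5,6,7,8}:63
  start at 0(b): 168

168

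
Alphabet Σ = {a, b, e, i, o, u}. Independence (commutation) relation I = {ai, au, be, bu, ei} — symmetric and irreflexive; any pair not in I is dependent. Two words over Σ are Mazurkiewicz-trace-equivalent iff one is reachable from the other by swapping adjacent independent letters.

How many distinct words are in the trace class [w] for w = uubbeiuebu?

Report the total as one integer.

70

0(u) covers ∅
1(u) covers 0:u
2(b) covers ∅
3(b) covers 2:b
4(e) covers 1:u
5(i) covers 1:u, 3:b
6(u) covers 4:e, 5:i
7(e) covers 6:u
8(b) covers 5:i
9(u) covers 7:e
floor of heap: 0:u, 2:b
completions by unplaced set U, small U first (add the entries for U minus each lowest piece of U):
  |U|=1: {8}:1  {9}:1
  |U|=2: {7,9}:1  {8,9}:2
  |U|=3: {6,7,9}:1  {7,8,9}:3
  |U|=4: {4,6,7,9}:1  {6,7,8,9}:4
  |U|=5: {4,6,7,8,9}:5  {5,6,7,8,9}:4
  |U|=6: {3,5,6,7,8,9}:4  {4,5,6,7,8,9}:9
  |U|=7: {1,4,5,6,7,8,9}:9  {2,3,5,6,7,8,9}:4  {3,4,5,6,7,8,9}:13
  |U|=8: {0,1,4,5,6,7,8,9}:9  {1,3,4,5,6,7,8,9}:22  {2,3,4,5,6,7,8,9}:17
  start at 0(u): 39
  start at 2(b): 31
sum over floor = 70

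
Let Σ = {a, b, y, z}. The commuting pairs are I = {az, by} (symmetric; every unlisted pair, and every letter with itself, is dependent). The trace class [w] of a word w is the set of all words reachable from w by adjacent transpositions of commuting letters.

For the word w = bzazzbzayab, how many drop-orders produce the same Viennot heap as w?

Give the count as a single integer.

piece 0:b — minimal
piece 1:z rests on {0:b}
piece 2:a rests on {0:b}
piece 3:z rests on {1:z}
piece 4:z rests on {3:z}
piece 5:b rests on {2:a, 4:z}
piece 6:z rests on {5:b}
piece 7:a rests on {5:b}
piece 8:y rests on {6:z, 7:a}
piece 9:a rests on {8:y}
piece 10:b rests on {9:a}
minimal pieces: {0:b}
ways to finish when only these pieces remain (= sum over removing one remaining piece with nothing left below it):
  1 left: {10}→1
  2 left: {9,10}→1
  3 left: {8,9,10}→1
  4 left: {6,8,9,10}→1  {7,8,9,10}→1
  5 left: {6,7,8,9,10}→2
  6 left: {5,6,7,8,9,10}→2
  7 left: {2,5,6,7,8,9,10}→2  {4,5,6,7,8,9,10}→2
  8 left: {2,4,5,6,7,8,9,10}→4  {3,4,5,6,7,8,9,10}→2
  9 left: {1,3,4,5,6,7,8,9,10}→2  {2,3,4,5,6,7,8,9,10}→6
  placing 0:b first → 8 extensions

8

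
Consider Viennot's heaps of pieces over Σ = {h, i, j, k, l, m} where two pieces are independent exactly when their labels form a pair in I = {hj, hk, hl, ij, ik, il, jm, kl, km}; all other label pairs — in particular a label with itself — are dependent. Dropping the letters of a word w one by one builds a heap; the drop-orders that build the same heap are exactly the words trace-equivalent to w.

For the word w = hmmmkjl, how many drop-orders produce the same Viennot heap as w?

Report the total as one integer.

#0=h has no predecessor
#1=m depends on [0:h]
#2=m depends on [1:m]
#3=m depends on [2:m]
#4=k has no predecessor
#5=j depends on [4:k]
#6=l depends on [3:m, 5:j]
sources: [0:h, 4:k]
N(rest) = Σ N(rest − s) over sources s of rest; N(one piece) = 1:
  size 1 → [6]=1
  size 2 → [3,6]=1  [5,6]=1
  size 3 → [2,3,6]=1  [3,5,6]=2  [4,5,6]=1
  size 4 → [1,2,3,6]=1  [2,3,5,6]=3  [3,4,5,6]=3
  size 5 → [0,1,2,3,6]=1  [1,2,3,5,6]=4  [2,3,4,5,6]=6
  first=0(h) contributes 10
  first=4(k) contributes 5
|[w]| = 15

15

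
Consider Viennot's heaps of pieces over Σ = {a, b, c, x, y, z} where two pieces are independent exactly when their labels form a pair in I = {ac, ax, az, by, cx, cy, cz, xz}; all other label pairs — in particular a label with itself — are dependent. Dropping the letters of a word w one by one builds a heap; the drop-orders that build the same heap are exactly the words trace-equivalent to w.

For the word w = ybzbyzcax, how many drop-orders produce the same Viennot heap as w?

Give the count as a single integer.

#0=y has no predecessor
#1=b has no predecessor
#2=z depends on [0:y, 1:b]
#3=b depends on [2:z]
#4=y depends on [2:z]
#5=z depends on [3:b, 4:y]
#6=c depends on [3:b]
#7=a depends on [3:b, 4:y]
#8=x depends on [3:b, 4:y]
sources: [0:y, 1:b]
N(rest) = Σ N(rest − s) over sources s of rest; N(one piece) = 1:
  size 1 → [5]=1  [6]=1  [7]=1  [8]=1
  size 2 → [5,6]=2  [5,7]=2  [5,8]=2  [6,7]=2  [6,8]=2  [7,8]=2
  size 3 → [5,6,7]=6  [5,6,8]=6  [5,7,8]=6  [6,7,8]=6
  size 4 → [4,5,7,8]=6  [5,6,7,8]=24
  size 5 → [3,5,6,7,8]=24  [4,5,6,7,8]=30
  size 6 → [3,4,5,6,7,8]=54
  size 7 → [2,3,4,5,6,7,8]=54
  first=0(y) contributes 54
  first=1(b) contributes 54
|[w]| = 108

108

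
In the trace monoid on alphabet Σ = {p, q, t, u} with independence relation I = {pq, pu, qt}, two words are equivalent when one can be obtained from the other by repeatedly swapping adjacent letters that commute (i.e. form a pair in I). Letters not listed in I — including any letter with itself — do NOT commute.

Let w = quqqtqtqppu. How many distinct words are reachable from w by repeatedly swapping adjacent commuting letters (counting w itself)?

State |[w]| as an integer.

drop 0:q onto floor
drop 1:u onto {0:q}
drop 2:q onto {1:u}
drop 3:q onto {2:q}
drop 4:t onto {1:u}
drop 5:q onto {3:q}
drop 6:t onto {4:t}
drop 7:q onto {5:q}
drop 8:p onto {6:t}
drop 9:p onto {8:p}
drop 10:u onto {6:t, 7:q}
ground layer = {0:q}
drop-orders for the pieces not yet dropped (sum over which currently-grounded one goes next):
  1 to go: {9} 1  {10} 1
  2 to go: {7,10} 1  {8,9} 1  {9,10} 2
  3 to go: {5,7,10} 1  {7,9,10} 3  {8,9,10} 3
  4 to go: {3,5,7,10} 1  {5,7,9,10} 4  {6,8,9,10} 3  {7,8,9,10} 6
  5 to go: {2,3,5,7,10} 1  {3,5,7,9,10} 5  {4,6,8,9,10} 3  {5,7,8,9,10} 10  {6,7,8,9,10} 9
  6 to go: {2,3,5,7,9,10} 6  {3,5,7,8,9,10} 15  {4,6,7,8,9,10} 12  {5,6,7,8,9,10} 19
  7 to go: {2,3,5,7,8,9,10} 21  {3,5,6,7,8,9,10} 34  {4,5,6,7,8,9,10} 31
  8 to go: {2,3,5,6,7,8,9,10} 55  {3,4,5,6,7,8,9,10} 65
  9 to go: {2,3,4,5,6,7,8,9,10} 120
  if 0:q drops first: 120 orders

120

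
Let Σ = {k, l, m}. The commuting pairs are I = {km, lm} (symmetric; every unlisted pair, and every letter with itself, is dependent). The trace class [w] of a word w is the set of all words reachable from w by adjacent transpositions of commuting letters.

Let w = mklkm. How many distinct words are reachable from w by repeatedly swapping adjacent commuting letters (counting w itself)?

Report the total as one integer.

10

piece 0:m — minimal
piece 1:k — minimal
piece 2:l rests on {1:k}
piece 3:k rests on {2:l}
piece 4:m rests on {0:m}
minimal pieces: {0:m, 1:k}
ways to finish when only these pieces remain (= sum over removing one remaining piece with nothing left below it):
  1 left: {3}→1  {4}→1
  2 left: {0,4}→1  {2,3}→1  {3,4}→2
  3 left: {0,3,4}→3  {1,2,3}→1  {2,3,4}→3
  placing 0:m first → 4 extensions
  placing 1:k first → 6 extensions
total linear extensions = 10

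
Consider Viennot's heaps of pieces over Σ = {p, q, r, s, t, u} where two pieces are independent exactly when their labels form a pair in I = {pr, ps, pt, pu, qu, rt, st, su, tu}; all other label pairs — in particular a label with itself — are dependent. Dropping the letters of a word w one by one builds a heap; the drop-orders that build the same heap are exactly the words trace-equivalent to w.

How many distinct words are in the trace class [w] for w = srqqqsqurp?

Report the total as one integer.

13

drop 0:s onto floor
drop 1:r onto {0:s}
drop 2:q onto {1:r}
drop 3:q onto {2:q}
drop 4:q onto {3:q}
drop 5:s onto {4:q}
drop 6:q onto {5:s}
drop 7:u onto {1:r}
drop 8:r onto {6:q, 7:u}
drop 9:p onto {6:q}
ground layer = {0:s}
drop-orders for the pieces not yet dropped (sum over which currently-grounded one goes next):
  1 to go: {8} 1  {9} 1
  2 to go: {7,8} 1  {8,9} 2
  3 to go: {6,8,9} 2  {7,8,9} 3
  4 to go: {5,6,8,9} 2  {6,7,8,9} 5
  5 to go: {4,5,6,8,9} 2  {5,6,7,8,9} 7
  6 to go: {3,4,5,6,8,9} 2  {4,5,6,7,8,9} 9
  7 to go: {2,3,4,5,6,8,9} 2  {3,4,5,6,7,8,9} 11
  8 to go: {2,3,4,5,6,7,8,9} 13
  if 0:s drops first: 13 orders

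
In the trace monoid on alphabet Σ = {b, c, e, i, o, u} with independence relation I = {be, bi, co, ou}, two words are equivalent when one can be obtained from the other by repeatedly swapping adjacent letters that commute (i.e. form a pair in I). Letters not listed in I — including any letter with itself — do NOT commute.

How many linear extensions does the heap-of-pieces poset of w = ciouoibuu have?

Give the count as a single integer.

6

#0=c has no predecessor
#1=i depends on [0:c]
#2=o depends on [1:i]
#3=u depends on [1:i]
#4=o depends on [2:o]
#5=i depends on [3:u, 4:o]
#6=b depends on [3:u, 4:o]
#7=u depends on [5:i, 6:b]
#8=u depends on [7:u]
sources: [0:c]
N(rest) = Σ N(rest − s) over sources s of rest; N(one piece) = 1:
  size 1 → [8]=1
  size 2 → [7,8]=1
  size 3 → [5,7,8]=1  [6,7,8]=1
  size 4 → [5,6,7,8]=2
  size 5 → [3,5,6,7,8]=2  [4,5,6,7,8]=2
  size 6 → [2,4,5,6,7,8]=2  [3,4,5,6,7,8]=4
  size 7 → [2,3,4,5,6,7,8]=6
  first=0(c) contributes 6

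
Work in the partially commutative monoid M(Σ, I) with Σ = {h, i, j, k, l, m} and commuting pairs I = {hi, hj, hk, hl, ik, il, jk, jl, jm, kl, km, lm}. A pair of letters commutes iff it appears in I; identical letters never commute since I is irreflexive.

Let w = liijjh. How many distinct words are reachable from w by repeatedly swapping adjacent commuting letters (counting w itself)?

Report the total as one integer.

30

#0=l has no predecessor
#1=i has no predecessor
#2=i depends on [1:i]
#3=j depends on [2:i]
#4=j depends on [3:j]
#5=h has no predecessor
sources: [0:l, 1:i, 5:h]
N(rest) = Σ N(rest − s) over sources s of rest; N(one piece) = 1:
  size 1 → [0]=1  [4]=1  [5]=1
  size 2 → [0,4]=2  [0,5]=2  [3,4]=1  [4,5]=2
  size 3 → [0,3,4]=3  [0,4,5]=6  [2,3,4]=1  [3,4,5]=3
  size 4 → [0,2,3,4]=4  [0,3,4,5]=12  [1,2,3,4]=1  [2,3,4,5]=4
  first=0(l) contributes 5
  first=1(i) contributes 20
  first=5(h) contributes 5
|[w]| = 30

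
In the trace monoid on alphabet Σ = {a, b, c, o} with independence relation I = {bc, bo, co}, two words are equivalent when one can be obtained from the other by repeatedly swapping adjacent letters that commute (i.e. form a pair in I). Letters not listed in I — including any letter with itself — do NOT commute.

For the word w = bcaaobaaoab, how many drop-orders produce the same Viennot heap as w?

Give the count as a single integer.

piece 0:b — minimal
piece 1:c — minimal
piece 2:a rests on {0:b, 1:c}
piece 3:a rests on {2:a}
piece 4:o rests on {3:a}
piece 5:b rests on {3:a}
piece 6:a rests on {4:o, 5:b}
piece 7:a rests on {6:a}
piece 8:o rests on {7:a}
piece 9:a rests on {8:o}
piece 10:b rests on {9:a}
minimal pieces: {0:b, 1:c}
ways to finish when only these pieces remain (= sum over removing one remaining piece with nothing left below it):
  1 left: {10}→1
  2 left: {9,10}→1
  3 left: {8,9,10}→1
  4 left: {7,8,9,10}→1
  5 left: {6,7,8,9,10}→1
  6 left: {4,6,7,8,9,10}→1  {5,6,7,8,9,10}→1
  7 left: {4,5,6,7,8,9,10}→2
  8 left: {3,4,5,6,7,8,9,10}→2
  9 left: {2,3,4,5,6,7,8,9,10}→2
  placing 0:b first → 2 extensions
  placing 1:c first → 2 extensions
total linear extensions = 4

4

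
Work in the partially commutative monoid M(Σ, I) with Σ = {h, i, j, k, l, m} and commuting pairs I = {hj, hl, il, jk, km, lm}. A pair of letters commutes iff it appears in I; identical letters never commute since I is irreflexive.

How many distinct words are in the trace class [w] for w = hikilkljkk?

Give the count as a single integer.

6

#0=h has no predecessor
#1=i depends on [0:h]
#2=k depends on [1:i]
#3=i depends on [2:k]
#4=l depends on [2:k]
#5=k depends on [3:i, 4:l]
#6=l depends on [5:k]
#7=j depends on [6:l]
#8=k depends on [6:l]
#9=k depends on [8:k]
sources: [0:h]
N(rest) = Σ N(rest − s) over sources s of rest; N(one piece) = 1:
  size 1 → [7]=1  [9]=1
  size 2 → [7,9]=2  [8,9]=1
  size 3 → [7,8,9]=3
  size 4 → [6,7,8,9]=3
  size 5 → [5,6,7,8,9]=3
  size 6 → [3,5,6,7,8,9]=3  [4,5,6,7,8,9]=3
  size 7 → [3,4,5,6,7,8,9]=6
  size 8 → [2,3,4,5,6,7,8,9]=6
  first=0(h) contributes 6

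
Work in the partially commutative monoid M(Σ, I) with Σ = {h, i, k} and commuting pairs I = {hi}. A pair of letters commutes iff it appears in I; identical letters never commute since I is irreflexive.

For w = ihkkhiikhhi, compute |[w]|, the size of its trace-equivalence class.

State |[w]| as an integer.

18

drop 0:i onto floor
drop 1:h onto floor
drop 2:k onto {0:i, 1:h}
drop 3:k onto {2:k}
drop 4:h onto {3:k}
drop 5:i onto {3:k}
drop 6:i onto {5:i}
drop 7:k onto {4:h, 6:i}
drop 8:h onto {7:k}
drop 9:h onto {8:h}
drop 10:i onto {7:k}
ground layer = {0:i, 1:h}
drop-orders for the pieces not yet dropped (sum over which currently-grounded one goes next):
  1 to go: {9} 1  {10} 1
  2 to go: {8,9} 1  {9,10} 2
  3 to go: {8,9,10} 3
  4 to go: {7,8,9,10} 3
  5 to go: {4,7,8,9,10} 3  {6,7,8,9,10} 3
  6 to go: {4,6,7,8,9,10} 6  {5,6,7,8,9,10} 3
  7 to go: {4,5,6,7,8,9,10} 9
  8 to go: {3,4,5,6,7,8,9,10} 9
  9 to go: {2,3,4,5,6,7,8,9,10} 9
  if 0:i drops first: 9 orders
  if 1:h drops first: 9 orders
heap linearizations: 18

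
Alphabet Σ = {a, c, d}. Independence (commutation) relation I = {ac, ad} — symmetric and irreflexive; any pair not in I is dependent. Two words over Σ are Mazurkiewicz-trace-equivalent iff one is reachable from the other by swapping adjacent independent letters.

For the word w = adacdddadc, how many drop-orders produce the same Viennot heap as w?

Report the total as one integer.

drop 0:a onto floor
drop 1:d onto floor
drop 2:a onto {0:a}
drop 3:c onto {1:d}
drop 4:d onto {3:c}
drop 5:d onto {4:d}
drop 6:d onto {5:d}
drop 7:a onto {2:a}
drop 8:d onto {6:d}
drop 9:c onto {8:d}
ground layer = {0:a, 1:d}
drop-orders for the pieces not yet dropped (sum over which currently-grounded one goes next):
  1 to go: {7} 1  {9} 1
  2 to go: {2,7} 1  {7,9} 2  {8,9} 1
  3 to go: {0,2,7} 1  {2,7,9} 3  {6,8,9} 1  {7,8,9} 3
  4 to go: {0,2,7,9} 4  {2,7,8,9} 6  {5,6,8,9} 1  {6,7,8,9} 4
  5 to go: {0,2,7,8,9} 10  {2,6,7,8,9} 10  {4,5,6,8,9} 1  {5,6,7,8,9} 5
  6 to go: {0,2,6,7,8,9} 20  {2,5,6,7,8,9} 15  {3,4,5,6,8,9} 1  {4,5,6,7,8,9} 6
  7 to go: {0,2,5,6,7,8,9} 35  {1,3,4,5,6,8,9} 1  {2,4,5,6,7,8,9} 21  {3,4,5,6,7,8,9} 7
  8 to go: {0,2,4,5,6,7,8,9} 56  {1,3,4,5,6,7,8,9} 8  {2,3,4,5,6,7,8,9} 28
  if 0:a drops first: 36 orders
  if 1:d drops first: 84 orders
heap linearizations: 120

120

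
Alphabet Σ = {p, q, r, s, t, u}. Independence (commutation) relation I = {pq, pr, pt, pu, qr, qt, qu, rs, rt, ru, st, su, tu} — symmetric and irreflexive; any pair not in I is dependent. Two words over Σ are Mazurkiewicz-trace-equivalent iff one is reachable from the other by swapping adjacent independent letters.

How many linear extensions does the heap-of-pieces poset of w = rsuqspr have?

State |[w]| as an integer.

0(r) covers ∅
1(s) covers ∅
2(u) covers ∅
3(q) covers 1:s
4(s) covers 3:q
5(p) covers 4:s
6(r) covers 0:r
floor of heap: 0:r, 1:s, 2:u
completions by unplaced set U, small U first (add the entries for U minus each lowest piece of U):
  |U|=1: {2}:1  {5}:1  {6}:1
  |U|=2: {0,6}:1  {2,5}:2  {2,6}:2  {4,5}:1  {5,6}:2
  |U|=3: {0,2,6}:3  {0,5,6}:3  {2,4,5}:3  {2,5,6}:6  {3,4,5}:1  {4,5,6}:3
  |U|=4: {0,2,5,6}:12  {0,4,5,6}:6  {1,3,4,5}:1  {2,3,4,5}:4  {2,4,5,6}:12  {3,4,5,6}:4
  |U|=5: {0,2,4,5,6}:30  {0,3,4,5,6}:10  {1,2,3,4,5}:5  {1,3,4,5,6}:5  {2,3,4,5,6}:20
  start at 0(r): 30
  start at 1(s): 60
  start at 2(u): 15
sum over floor = 105

105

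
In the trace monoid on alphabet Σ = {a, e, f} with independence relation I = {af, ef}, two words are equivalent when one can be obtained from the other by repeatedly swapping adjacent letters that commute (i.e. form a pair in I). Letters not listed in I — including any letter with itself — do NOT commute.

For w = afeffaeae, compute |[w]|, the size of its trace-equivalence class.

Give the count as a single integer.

drop 0:a onto floor
drop 1:f onto floor
drop 2:e onto {0:a}
drop 3:f onto {1:f}
drop 4:f onto {3:f}
drop 5:a onto {2:e}
drop 6:e onto {5:a}
drop 7:a onto {6:e}
drop 8:e onto {7:a}
ground layer = {0:a, 1:f}
drop-orders for the pieces not yet dropped (sum over which currently-grounded one goes next):
  1 to go: {4} 1  {8} 1
  2 to go: {3,4} 1  {4,8} 2  {7,8} 1
  3 to go: {1,3,4} 1  {3,4,8} 3  {4,7,8} 3  {6,7,8} 1
  4 to go: {1,3,4,8} 4  {3,4,7,8} 6  {4,6,7,8} 4  {5,6,7,8} 1
  5 to go: {1,3,4,7,8} 10  {2,5,6,7,8} 1  {3,4,6,7,8} 10  {4,5,6,7,8} 5
  6 to go: {0,2,5,6,7,8} 1  {1,3,4,6,7,8} 20  {2,4,5,6,7,8} 6  {3,4,5,6,7,8} 15
  7 to go: {0,2,4,5,6,7,8} 7  {1,3,4,5,6,7,8} 35  {2,3,4,5,6,7,8} 21
  if 0:a drops first: 56 orders
  if 1:f drops first: 28 orders
heap linearizations: 84

84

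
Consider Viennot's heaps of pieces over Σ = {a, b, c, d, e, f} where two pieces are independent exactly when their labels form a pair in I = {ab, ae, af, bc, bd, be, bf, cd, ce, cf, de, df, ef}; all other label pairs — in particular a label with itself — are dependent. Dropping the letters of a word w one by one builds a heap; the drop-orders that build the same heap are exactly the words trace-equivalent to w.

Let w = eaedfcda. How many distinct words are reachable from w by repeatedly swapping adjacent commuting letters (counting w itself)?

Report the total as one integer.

504

piece 0:e — minimal
piece 1:a — minimal
piece 2:e rests on {0:e}
piece 3:d rests on {1:a}
piece 4:f — minimal
piece 5:c rests on {1:a}
piece 6:d rests on {3:d}
piece 7:a rests on {5:c, 6:d}
minimal pieces: {0:e, 1:a, 4:f}
ways to finish when only these pieces remain (= sum over removing one remaining piece with nothing left below it):
  1 left: {2}→1  {4}→1  {7}→1
  2 left: {0,2}→1  {2,4}→2  {2,7}→2  {4,7}→2  {5,7}→1  {6,7}→1
  3 left: {0,2,4}→3  {0,2,7}→3  {2,4,7}→6  {2,5,7}→3  {2,6,7}→3  {3,6,7}→1  {4,5,7}→3  {4,6,7}→3  {5,6,7}→2
  4 left: {0,2,4,7}→12  {0,2,5,7}→6  {0,2,6,7}→6  {2,3,6,7}→4  {2,4,5,7}→12  {2,4,6,7}→12  {2,5,6,7}→8  {3,4,6,7}→4  {3,5,6,7}→3  {4,5,6,7}→8
  5 left: {0,2,3,6,7}→10  {0,2,4,5,7}→30  {0,2,4,6,7}→30  {0,2,5,6,7}→20  {1,3,5,6,7}→3  {2,3,4,6,7}→20  {2,3,5,6,7}→15  {2,4,5,6,7}→40  {3,4,5,6,7}→15
  6 left: {0,2,3,4,6,7}→60  {0,2,3,5,6,7}→45  {0,2,4,5,6,7}→120  {1,2,3,5,6,7}→18  {1,3,4,5,6,7}→18  {2,3,4,5,6,7}→90
  placing 0:e first → 126 extensions
  placing 1:a first → 315 extensions
  placing 4:f first → 63 extensions
total linear extensions = 504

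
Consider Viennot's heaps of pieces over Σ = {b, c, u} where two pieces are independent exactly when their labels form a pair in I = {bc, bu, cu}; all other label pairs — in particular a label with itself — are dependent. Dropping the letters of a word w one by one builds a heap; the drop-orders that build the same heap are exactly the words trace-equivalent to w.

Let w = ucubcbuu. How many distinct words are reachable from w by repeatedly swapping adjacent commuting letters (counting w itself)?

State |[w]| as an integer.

#0=u has no predecessor
#1=c has no predecessor
#2=u depends on [0:u]
#3=b has no predecessor
#4=c depends on [1:c]
#5=b depends on [3:b]
#6=u depends on [2:u]
#7=u depends on [6:u]
sources: [0:u, 1:c, 3:b]
N(rest) = Σ N(rest − s) over sources s of rest; N(one piece) = 1:
  size 1 → [4]=1  [5]=1  [7]=1
  size 2 → [1,4]=1  [3,5]=1  [4,5]=2  [4,7]=2  [5,7]=2  [6,7]=1
  size 3 → [1,4,5]=3  [1,4,7]=3  [2,6,7]=1  [3,4,5]=3  [3,5,7]=3  [4,5,7]=6  [4,6,7]=3  [5,6,7]=3
  size 4 → [0,2,6,7]=1  [1,3,4,5]=6  [1,4,5,7]=12  [1,4,6,7]=6  [2,4,6,7]=4  [2,5,6,7]=4  [3,4,5,7]=12  [3,5,6,7]=6  [4,5,6,7]=12
  size 5 → [0,2,4,6,7]=5  [0,2,5,6,7]=5  [1,2,4,6,7]=10  [1,3,4,5,7]=30  [1,4,5,6,7]=30  [2,3,5,6,7]=10  [2,4,5,6,7]=20  [3,4,5,6,7]=30
  size 6 → [0,1,2,4,6,7]=15  [0,2,3,5,6,7]=15  [0,2,4,5,6,7]=30  [1,2,4,5,6,7]=60  [1,3,4,5,6,7]=90  [2,3,4,5,6,7]=60
  first=0(u) contributes 210
  first=1(c) contributes 105
  first=3(b) contributes 105
|[w]| = 420

420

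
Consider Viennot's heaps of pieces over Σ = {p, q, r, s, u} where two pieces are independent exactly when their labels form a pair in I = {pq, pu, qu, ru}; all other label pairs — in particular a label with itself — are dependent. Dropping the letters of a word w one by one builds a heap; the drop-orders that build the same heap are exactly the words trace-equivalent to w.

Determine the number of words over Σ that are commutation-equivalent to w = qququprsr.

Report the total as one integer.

84

0(q) covers ∅
1(q) covers 0:q
2(u) covers ∅
3(q) covers 1:q
4(u) covers 2:u
5(p) covers ∅
6(r) covers 3:q, 5:p
7(s) covers 4:u, 6:r
8(r) covers 7:s
floor of heap: 0:q, 2:u, 5:p
completions by unplaced set U, small U first (add the entries for U minus each lowest piece of U):
  |U|=1: {8}:1
  |U|=2: {7,8}:1
  |U|=3: {4,7,8}:1  {6,7,8}:1
  |U|=4: {2,4,7,8}:1  {3,6,7,8}:1  {4,6,7,8}:2  {5,6,7,8}:1
  |U|=5: {1,3,6,7,8}:1  {2,4,6,7,8}:3  {3,4,6,7,8}:3  {3,5,6,7,8}:2  {4,5,6,7,8}:3
  |U|=6: {0,1,3,6,7,8}:1  {1,3,4,6,7,8}:4  {1,3,5,6,7,8}:3  {2,3,4,6,7,8}:6  {2,4,5,6,7,8}:6  {3,4,5,6,7,8}:8
  |U|=7: {0,1,3,4,6,7,8}:5  {0,1,3,5,6,7,8}:4  {1,2,3,4,6,7,8}:10  {1,3,4,5,6,7,8}:15  {2,3,4,5,6,7,8}:20
  start at 0(q): 45
  start at 2(u): 24
  start at 5(p): 15
sum over floor = 84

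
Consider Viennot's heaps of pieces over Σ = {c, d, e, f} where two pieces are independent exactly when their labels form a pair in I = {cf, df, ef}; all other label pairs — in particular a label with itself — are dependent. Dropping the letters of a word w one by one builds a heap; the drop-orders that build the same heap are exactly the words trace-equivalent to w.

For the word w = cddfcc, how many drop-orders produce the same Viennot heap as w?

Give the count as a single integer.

6

drop 0:c onto floor
drop 1:d onto {0:c}
drop 2:d onto {1:d}
drop 3:f onto floor
drop 4:c onto {2:d}
drop 5:c onto {4:c}
ground layer = {0:c, 3:f}
drop-orders for the pieces not yet dropped (sum over which currently-grounded one goes next):
  1 to go: {3} 1  {5} 1
  2 to go: {3,5} 2  {4,5} 1
  3 to go: {2,4,5} 1  {3,4,5} 3
  4 to go: {1,2,4,5} 1  {2,3,4,5} 4
  if 0:c drops first: 5 orders
  if 3:f drops first: 1 orders
heap linearizations: 6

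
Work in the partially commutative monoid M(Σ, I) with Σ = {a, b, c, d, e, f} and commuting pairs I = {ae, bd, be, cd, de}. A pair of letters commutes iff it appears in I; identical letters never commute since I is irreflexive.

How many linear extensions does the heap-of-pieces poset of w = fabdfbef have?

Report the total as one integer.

#0=f has no predecessor
#1=a depends on [0:f]
#2=b depends on [1:a]
#3=d depends on [1:a]
#4=f depends on [2:b, 3:d]
#5=b depends on [4:f]
#6=e depends on [4:f]
#7=f depends on [5:b, 6:e]
sources: [0:f]
N(rest) = Σ N(rest − s) over sources s of rest; N(one piece) = 1:
  size 1 → [7]=1
  size 2 → [5,7]=1  [6,7]=1
  size 3 → [5,6,7]=2
  size 4 → [4,5,6,7]=2
  size 5 → [2,4,5,6,7]=2  [3,4,5,6,7]=2
  size 6 → [2,3,4,5,6,7]=4
  first=0(f) contributes 4

4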